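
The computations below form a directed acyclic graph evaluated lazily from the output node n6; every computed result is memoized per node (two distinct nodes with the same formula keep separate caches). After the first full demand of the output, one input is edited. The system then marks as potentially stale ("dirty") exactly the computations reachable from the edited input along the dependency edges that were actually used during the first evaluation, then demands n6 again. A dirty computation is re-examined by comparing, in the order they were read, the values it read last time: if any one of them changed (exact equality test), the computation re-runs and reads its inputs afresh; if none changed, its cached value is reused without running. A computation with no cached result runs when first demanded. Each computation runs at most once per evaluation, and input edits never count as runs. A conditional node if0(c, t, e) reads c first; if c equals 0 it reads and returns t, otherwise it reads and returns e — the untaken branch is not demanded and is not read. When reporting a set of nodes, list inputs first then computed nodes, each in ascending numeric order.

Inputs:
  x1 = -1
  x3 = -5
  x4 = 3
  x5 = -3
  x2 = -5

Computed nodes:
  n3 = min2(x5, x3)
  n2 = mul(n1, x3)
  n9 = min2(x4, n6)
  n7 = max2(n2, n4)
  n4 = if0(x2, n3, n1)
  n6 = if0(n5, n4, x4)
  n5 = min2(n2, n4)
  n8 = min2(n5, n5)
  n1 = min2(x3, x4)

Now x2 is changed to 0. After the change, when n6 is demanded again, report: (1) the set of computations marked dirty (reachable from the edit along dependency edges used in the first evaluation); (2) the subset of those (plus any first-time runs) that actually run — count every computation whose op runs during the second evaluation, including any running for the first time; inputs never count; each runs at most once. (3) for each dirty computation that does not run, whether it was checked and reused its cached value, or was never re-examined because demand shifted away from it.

First demand of the output computes:
  n1 = min2(-5, 3) = -5
  n2 = mul(-5, -5) = 25
  n4 = if0(x2=-5 -> else branch n1) = -5
  n5 = min2(25, -5) = -5
  n6 = if0(n5=-5 -> else branch x4) = 3

After the edit, cleaning proceeds:
  n3: had never run; runs now, result -5.
  n4: a read changed (x2 -5->0) — executes, giving -5 — identical to its old value.
  n5: dirty, but its reads are unchanged (n2 unchanged, n4 unchanged); cached -5 stands.
  n6: dirty, but its reads are unchanged (n5 unchanged, x4 unchanged); cached 3 stands.

Note the branch switch — n3 had no cache and runs now for the first time.

The edit dirties: n4, n5, n6.
2 computations run: n3, n4.
Cache hits after checking: n5, n6.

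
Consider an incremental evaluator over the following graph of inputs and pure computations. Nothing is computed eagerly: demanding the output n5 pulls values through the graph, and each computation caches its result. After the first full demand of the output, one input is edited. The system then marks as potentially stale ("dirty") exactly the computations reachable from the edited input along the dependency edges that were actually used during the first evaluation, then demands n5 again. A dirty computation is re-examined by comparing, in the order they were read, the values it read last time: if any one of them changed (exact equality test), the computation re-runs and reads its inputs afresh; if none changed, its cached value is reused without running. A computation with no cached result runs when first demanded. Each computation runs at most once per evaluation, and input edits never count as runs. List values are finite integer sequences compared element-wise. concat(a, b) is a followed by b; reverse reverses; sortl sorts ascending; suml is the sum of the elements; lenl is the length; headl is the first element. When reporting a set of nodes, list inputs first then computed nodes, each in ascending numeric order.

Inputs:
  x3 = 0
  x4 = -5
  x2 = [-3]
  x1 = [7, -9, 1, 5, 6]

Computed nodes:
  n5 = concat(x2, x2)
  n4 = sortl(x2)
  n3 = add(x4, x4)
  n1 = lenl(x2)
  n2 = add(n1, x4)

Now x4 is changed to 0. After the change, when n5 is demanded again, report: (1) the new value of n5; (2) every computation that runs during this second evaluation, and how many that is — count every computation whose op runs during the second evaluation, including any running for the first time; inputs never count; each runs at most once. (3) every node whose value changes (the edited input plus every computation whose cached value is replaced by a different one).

n5 now evaluates to [-3, -3].
Run set: none (0 run).
Changed values: x4.
The important point: nothing the output needs ever reads x4, so the edit is invisible to it.

Initial pass — values computed on the first demand:
  n5 = concat([-3], [-3]) = [-3, -3]

Second demand — change propagation:
  no demanded computation ever read x4, so the edit dirties nothing and nothing runs.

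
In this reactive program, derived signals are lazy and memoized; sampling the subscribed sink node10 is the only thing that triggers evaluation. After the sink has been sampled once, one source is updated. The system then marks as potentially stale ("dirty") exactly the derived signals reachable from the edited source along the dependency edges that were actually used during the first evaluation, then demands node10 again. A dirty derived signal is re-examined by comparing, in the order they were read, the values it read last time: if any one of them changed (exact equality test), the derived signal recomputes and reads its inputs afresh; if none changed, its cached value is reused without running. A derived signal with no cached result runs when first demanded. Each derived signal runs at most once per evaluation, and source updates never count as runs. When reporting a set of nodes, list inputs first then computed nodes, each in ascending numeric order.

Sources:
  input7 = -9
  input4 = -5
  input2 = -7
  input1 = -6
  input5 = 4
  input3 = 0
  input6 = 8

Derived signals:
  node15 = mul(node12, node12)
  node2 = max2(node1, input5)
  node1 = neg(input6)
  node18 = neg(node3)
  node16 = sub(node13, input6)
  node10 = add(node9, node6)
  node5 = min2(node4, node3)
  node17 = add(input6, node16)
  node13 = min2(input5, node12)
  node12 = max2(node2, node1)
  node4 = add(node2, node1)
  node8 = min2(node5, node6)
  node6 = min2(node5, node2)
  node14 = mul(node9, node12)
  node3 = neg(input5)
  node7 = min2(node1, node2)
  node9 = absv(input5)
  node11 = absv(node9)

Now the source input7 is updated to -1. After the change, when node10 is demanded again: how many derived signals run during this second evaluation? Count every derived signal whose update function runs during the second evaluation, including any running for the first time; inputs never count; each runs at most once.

0 derived signals run: none.
Note the shortcut — nothing in the graph depends on input7 at all, so no recomputation happens.

First demand of the output computes:
  node1 = neg(8) = -8
  node2 = max2(-8, 4) = 4
  node3 = neg(4) = -4
  node4 = add(4, -8) = -4
  node5 = min2(-4, -4) = -4
  node6 = min2(-4, 4) = -4
  node9 = absv(4) = 4
  node10 = add(4, -4) = 0

After the edit, cleaning proceeds:
  no node depends on input7 at all; the second demand re-runs nothing.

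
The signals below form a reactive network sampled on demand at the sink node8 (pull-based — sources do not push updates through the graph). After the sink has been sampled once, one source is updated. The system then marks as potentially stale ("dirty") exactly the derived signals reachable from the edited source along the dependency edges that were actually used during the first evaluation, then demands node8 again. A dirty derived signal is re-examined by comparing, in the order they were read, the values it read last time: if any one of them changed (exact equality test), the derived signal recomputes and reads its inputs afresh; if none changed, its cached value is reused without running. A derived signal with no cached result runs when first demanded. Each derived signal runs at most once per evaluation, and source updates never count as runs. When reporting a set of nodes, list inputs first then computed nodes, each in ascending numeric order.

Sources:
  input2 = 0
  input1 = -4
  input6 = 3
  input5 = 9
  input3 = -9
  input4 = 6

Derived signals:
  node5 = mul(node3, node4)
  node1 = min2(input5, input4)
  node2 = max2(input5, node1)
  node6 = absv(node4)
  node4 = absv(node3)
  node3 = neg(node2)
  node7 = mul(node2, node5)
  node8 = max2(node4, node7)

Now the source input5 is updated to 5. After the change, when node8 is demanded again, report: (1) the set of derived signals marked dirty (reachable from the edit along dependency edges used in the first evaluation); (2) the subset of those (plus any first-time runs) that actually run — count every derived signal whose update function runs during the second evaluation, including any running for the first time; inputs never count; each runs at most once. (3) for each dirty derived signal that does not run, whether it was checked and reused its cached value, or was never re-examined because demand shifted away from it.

Dirty set: node1, node2, node3, node4, node5, node7, node8.
Run set: node1, node2, node3, node4, node5, node7, node8 (7 run).
All dirty derived signals ended up running.

Initial pass — values computed on the first demand:
  node1 = min2(9, 6) = 6
  node2 = max2(9, 6) = 9
  node3 = neg(9) = -9
  node4 = absv(-9) = 9
  node5 = mul(-9, 9) = -81
  node7 = mul(9, -81) = -729
  node8 = max2(9, -729) = 9

Second demand — change propagation:
  node1: re-runs because input5 9->5; new result 5.
  node2: re-runs because input5 9->5; node1 6->5; new result 5.
  node3: re-runs because node2 9->5; new result -5.
  node4: re-runs because node3 -9->-5; new result 5.
  node5: re-runs because node3 -9->-5; node4 9->5; new result -25.
  node7: re-runs because node2 9->5; node5 -81->-25; new result -125.
  node8: re-runs because node4 9->5; node7 -729->-125; new result 5.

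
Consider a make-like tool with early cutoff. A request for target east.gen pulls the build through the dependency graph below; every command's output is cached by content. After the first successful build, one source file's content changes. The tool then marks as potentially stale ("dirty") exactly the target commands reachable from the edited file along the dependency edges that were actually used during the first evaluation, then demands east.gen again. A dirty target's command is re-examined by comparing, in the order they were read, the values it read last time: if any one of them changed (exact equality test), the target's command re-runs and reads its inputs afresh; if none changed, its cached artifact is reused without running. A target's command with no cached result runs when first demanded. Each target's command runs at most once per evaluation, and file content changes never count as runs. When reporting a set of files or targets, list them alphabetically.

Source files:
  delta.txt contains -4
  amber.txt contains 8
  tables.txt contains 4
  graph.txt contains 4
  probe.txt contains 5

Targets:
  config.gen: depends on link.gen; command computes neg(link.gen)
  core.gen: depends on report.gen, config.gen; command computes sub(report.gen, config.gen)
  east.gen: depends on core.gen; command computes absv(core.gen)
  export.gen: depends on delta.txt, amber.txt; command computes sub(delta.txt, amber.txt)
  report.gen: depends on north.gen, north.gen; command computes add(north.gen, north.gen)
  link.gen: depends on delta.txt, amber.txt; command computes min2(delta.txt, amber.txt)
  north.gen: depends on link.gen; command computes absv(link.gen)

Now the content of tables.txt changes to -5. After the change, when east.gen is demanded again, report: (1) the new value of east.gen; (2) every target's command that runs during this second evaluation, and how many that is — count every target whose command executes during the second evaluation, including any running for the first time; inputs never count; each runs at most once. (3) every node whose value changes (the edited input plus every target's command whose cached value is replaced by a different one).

First demand of the output computes:
  link.gen = min2(-4, 8) = -4
  config.gen = neg(-4) = 4
  north.gen = absv(-4) = 4
  report.gen = add(4, 4) = 8
  core.gen = sub(8, 4) = 4
  east.gen = absv(4) = 4

After the edit, cleaning proceeds:
  no node depends on tables.txt at all; the second demand re-runs nothing.

Note the shortcut — nothing in the graph depends on tables.txt at all, so no recomputation happens.

Demanding east.gen again yields 4.
0 target commands run: none.
The nodes whose values change: tables.txt.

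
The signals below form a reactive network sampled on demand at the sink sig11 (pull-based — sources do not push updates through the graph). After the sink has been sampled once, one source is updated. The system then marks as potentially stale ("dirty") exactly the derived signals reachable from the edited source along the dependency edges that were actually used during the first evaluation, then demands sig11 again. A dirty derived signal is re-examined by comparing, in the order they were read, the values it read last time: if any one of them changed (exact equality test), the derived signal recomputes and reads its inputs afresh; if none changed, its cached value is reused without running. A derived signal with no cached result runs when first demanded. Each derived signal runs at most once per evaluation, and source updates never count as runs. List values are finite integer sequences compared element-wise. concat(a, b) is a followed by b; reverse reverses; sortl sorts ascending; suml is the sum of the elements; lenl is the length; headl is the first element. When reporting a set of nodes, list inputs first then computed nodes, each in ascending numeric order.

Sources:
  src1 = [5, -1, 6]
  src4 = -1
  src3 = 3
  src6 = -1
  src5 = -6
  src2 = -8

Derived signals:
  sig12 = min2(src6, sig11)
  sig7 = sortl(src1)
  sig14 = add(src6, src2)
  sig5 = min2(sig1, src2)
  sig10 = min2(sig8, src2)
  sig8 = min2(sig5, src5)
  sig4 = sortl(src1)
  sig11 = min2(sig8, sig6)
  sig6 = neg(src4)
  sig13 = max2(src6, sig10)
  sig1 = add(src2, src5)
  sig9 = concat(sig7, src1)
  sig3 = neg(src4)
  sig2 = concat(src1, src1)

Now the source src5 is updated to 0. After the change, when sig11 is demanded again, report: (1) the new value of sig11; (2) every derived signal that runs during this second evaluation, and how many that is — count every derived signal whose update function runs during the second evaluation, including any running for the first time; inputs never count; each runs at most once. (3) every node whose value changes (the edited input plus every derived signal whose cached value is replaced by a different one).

Initial pass — values computed on the first demand:
  sig1 = add(-8, -6) = -14
  sig5 = min2(-14, -8) = -14
  sig6 = neg(-1) = 1
  sig8 = min2(-14, -6) = -14
  sig11 = min2(-14, 1) = -14

Second demand — change propagation:
  sig1: re-runs because src5 -6->0; new result -8.
  sig5: re-runs because sig1 -14->-8; new result -8.
  sig8: re-runs because sig5 -14->-8; src5 -6->0; new result -8.
  sig11: re-runs because sig8 -14->-8; new result -8.

sig11 now evaluates to -8.
Run set: sig1, sig5, sig8, sig11 (4 run).
Changed values: src5, sig1, sig5, sig8, sig11.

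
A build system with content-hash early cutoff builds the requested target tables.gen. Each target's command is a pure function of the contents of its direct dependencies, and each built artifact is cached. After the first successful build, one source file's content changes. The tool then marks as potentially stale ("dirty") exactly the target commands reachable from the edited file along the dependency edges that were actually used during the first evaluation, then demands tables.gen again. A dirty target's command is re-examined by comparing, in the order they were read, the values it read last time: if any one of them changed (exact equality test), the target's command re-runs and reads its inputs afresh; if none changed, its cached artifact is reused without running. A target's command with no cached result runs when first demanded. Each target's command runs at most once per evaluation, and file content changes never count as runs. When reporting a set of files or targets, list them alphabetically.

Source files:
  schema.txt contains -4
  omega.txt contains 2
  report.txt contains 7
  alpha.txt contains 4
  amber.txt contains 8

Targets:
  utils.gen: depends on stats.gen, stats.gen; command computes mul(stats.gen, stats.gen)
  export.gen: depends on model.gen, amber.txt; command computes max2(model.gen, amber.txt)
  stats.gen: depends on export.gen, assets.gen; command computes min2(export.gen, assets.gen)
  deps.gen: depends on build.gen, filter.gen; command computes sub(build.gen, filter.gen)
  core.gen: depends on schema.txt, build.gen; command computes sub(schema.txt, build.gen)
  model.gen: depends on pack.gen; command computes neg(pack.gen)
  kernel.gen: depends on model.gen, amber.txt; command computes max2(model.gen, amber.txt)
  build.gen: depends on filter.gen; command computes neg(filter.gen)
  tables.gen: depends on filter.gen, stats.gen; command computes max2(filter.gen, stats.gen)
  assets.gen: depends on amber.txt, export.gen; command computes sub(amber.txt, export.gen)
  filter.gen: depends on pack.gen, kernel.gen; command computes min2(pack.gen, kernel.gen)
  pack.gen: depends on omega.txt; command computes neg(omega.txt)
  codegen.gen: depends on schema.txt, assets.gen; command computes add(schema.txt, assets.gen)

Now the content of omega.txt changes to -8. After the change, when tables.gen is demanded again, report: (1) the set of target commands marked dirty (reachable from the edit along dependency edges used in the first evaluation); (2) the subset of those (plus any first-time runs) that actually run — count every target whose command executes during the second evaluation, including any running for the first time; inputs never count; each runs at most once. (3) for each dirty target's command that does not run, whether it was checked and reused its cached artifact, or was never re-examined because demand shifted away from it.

Marked dirty: assets.gen, export.gen, filter.gen, kernel.gen, model.gen, pack.gen, stats.gen, tables.gen.
Target commands that run: export.gen, filter.gen, kernel.gen, model.gen, pack.gen, tables.gen — 6 in total.
Checked but reused from cache: assets.gen, stats.gen.
Key observation: the cutoff stops propagation at assets.gen — its inputs' values are unchanged, so it reuses its cache.

First evaluation (everything demanded from the output):
  pack.gen = neg(2) = -2
  model.gen = neg(-2) = 2
  export.gen = max2(2, 8) = 8
  assets.gen = sub(8, 8) = 0
  kernel.gen = max2(2, 8) = 8
  filter.gen = min2(-2, 8) = -2
  stats.gen = min2(8, 0) = 0
  tables.gen = max2(-2, 0) = 0

Propagation after the edit:
  pack.gen: runs — omega.txt 2->-8; result 8.
  model.gen: runs — pack.gen -2->8; result -8.
  export.gen: runs — model.gen 2->-8; result 8 (same value as before).
  assets.gen: checked — values it read are unchanged (amber.txt unchanged, export.gen unchanged); reused cached 0 without running.
  kernel.gen: runs — model.gen 2->-8; result 8 (same value as before).
  filter.gen: runs — pack.gen -2->8; result 8.
  stats.gen: checked — values it read are unchanged (export.gen unchanged, assets.gen unchanged); reused cached 0 without running.
  tables.gen: runs — filter.gen -2->8; result 8.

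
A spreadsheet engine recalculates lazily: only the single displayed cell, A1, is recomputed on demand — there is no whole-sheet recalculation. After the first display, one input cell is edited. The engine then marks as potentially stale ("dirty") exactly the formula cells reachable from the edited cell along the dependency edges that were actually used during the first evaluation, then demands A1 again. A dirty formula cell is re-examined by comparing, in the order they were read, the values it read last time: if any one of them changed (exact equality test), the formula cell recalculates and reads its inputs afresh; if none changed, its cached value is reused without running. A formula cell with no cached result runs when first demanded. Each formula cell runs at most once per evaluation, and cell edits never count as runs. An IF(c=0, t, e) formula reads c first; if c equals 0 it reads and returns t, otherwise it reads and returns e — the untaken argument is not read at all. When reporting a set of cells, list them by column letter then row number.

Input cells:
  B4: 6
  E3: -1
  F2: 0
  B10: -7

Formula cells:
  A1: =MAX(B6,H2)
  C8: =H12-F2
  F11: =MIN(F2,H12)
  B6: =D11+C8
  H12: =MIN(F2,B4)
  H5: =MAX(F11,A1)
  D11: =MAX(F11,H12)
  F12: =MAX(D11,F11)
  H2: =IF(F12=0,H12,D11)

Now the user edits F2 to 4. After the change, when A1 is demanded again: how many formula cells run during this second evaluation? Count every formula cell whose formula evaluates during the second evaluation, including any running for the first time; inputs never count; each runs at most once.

First evaluation (everything demanded from the output):
  H12 = MIN(0, 6) = 0
  C8 = 0 - 0 = 0
  F11 = MIN(0, 0) = 0
  D11 = MAX(0, 0) = 0
  B6 = 0 + 0 = 0
  F12 = MAX(0, 0) = 0
  H2 = IF(F12=0: F12=0 -> then branch H12) = 0
  A1 = MAX(0, 0) = 0

Propagation after the edit:
  H12: runs — F2 0->4; result 4.
  C8: runs — H12 0->4; F2 0->4; result 0 (same value as before).
  F11: runs — F2 0->4; H12 0->4; result 4.
  D11: runs — F11 0->4; H12 0->4; result 4.
  B6: runs — D11 0->4; result 4.
  F12: runs — D11 0->4; F11 0->4; result 4.
  H2: runs — F12 0->4; H12 0->4; result 4.
  A1: runs — B6 0->4; H2 0->4; result 4.

Formula cells that run: A1, B6, C8, D11, F11, F12, H2, H12 — 8 in total.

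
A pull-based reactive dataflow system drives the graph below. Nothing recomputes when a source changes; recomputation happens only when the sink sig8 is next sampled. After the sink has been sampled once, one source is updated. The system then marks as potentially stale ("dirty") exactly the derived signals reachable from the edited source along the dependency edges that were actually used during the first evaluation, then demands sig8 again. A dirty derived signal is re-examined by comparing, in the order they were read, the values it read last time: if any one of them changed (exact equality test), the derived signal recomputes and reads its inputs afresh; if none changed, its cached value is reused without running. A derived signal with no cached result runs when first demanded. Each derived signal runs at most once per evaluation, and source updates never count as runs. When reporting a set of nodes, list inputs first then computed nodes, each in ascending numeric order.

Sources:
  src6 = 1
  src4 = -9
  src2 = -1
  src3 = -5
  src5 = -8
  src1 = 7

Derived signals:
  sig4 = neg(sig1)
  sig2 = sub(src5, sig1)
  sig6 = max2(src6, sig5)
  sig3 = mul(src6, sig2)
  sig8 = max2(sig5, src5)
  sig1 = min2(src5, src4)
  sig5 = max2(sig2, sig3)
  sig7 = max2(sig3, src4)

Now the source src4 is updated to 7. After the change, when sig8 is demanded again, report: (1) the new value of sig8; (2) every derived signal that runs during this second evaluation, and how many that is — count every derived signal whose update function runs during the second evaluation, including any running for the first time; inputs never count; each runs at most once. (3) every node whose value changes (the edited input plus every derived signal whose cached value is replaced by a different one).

New value of sig8: 0.
Derived signals that run: sig1, sig2, sig3, sig5, sig8 — 5 in total.
Values that change: src4, sig1, sig2, sig3, sig5, sig8.

First evaluation (everything demanded from the output):
  sig1 = min2(-8, -9) = -9
  sig2 = sub(-8, -9) = 1
  sig3 = mul(1, 1) = 1
  sig5 = max2(1, 1) = 1
  sig8 = max2(1, -8) = 1

Propagation after the edit:
  sig1: runs — src4 -9->7; result -8.
  sig2: runs — sig1 -9->-8; result 0.
  sig3: runs — sig2 1->0; result 0.
  sig5: runs — sig2 1->0; sig3 1->0; result 0.
  sig8: runs — sig5 1->0; result 0.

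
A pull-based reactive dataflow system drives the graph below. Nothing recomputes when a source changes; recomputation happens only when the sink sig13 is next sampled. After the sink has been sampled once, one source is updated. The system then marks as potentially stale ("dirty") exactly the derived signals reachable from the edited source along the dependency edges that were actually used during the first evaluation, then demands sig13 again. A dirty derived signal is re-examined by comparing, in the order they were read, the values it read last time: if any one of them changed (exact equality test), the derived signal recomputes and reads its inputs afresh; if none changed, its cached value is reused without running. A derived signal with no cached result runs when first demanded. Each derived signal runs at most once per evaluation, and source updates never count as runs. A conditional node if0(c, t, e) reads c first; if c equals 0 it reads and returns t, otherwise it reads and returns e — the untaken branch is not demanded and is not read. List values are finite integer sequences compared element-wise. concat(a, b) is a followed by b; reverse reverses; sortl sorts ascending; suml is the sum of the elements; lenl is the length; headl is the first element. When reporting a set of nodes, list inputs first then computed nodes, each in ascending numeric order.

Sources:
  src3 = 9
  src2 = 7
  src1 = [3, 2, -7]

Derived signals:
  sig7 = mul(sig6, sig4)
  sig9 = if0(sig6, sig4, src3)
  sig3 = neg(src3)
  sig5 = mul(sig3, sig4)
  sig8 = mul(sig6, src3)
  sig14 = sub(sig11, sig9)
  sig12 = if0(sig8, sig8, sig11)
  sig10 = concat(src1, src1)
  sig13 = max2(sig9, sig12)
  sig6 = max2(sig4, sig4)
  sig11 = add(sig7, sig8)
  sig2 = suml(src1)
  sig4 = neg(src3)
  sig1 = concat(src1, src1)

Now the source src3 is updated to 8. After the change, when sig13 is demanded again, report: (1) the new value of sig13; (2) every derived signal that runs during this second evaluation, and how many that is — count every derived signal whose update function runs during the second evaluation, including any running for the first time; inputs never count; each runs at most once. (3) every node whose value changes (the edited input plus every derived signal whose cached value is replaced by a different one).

New value of sig13: 8.
Derived signals that run: sig4, sig6, sig7, sig8, sig9, sig11, sig12, sig13 — 8 in total.
Values that change: src3, sig4, sig6, sig7, sig8, sig9, sig13.

First evaluation (everything demanded from the output):
  sig4 = neg(9) = -9
  sig6 = max2(-9, -9) = -9
  sig7 = mul(-9, -9) = 81
  sig8 = mul(-9, 9) = -81
  sig9 = if0(sig6=-9 -> else branch src3) = 9
  sig11 = add(81, -81) = 0
  sig12 = if0(sig8=-81 -> else branch sig11) = 0
  sig13 = max2(9, 0) = 9

Propagation after the edit:
  sig4: runs — src3 9->8; result -8.
  sig6: runs — sig4 -9->-8; sig4 -9->-8; result -8.
  sig7: runs — sig6 -9->-8; sig4 -9->-8; result 64.
  sig8: runs — sig6 -9->-8; src3 9->8; result -64.
  sig9: runs — sig6 -9->-8; src3 9->8; result 8.
  sig11: runs — sig7 81->64; sig8 -81->-64; result 0 (same value as before).
  sig12: runs — sig8 -81->-64; result 0 (same value as before).
  sig13: runs — sig9 9->8; result 8.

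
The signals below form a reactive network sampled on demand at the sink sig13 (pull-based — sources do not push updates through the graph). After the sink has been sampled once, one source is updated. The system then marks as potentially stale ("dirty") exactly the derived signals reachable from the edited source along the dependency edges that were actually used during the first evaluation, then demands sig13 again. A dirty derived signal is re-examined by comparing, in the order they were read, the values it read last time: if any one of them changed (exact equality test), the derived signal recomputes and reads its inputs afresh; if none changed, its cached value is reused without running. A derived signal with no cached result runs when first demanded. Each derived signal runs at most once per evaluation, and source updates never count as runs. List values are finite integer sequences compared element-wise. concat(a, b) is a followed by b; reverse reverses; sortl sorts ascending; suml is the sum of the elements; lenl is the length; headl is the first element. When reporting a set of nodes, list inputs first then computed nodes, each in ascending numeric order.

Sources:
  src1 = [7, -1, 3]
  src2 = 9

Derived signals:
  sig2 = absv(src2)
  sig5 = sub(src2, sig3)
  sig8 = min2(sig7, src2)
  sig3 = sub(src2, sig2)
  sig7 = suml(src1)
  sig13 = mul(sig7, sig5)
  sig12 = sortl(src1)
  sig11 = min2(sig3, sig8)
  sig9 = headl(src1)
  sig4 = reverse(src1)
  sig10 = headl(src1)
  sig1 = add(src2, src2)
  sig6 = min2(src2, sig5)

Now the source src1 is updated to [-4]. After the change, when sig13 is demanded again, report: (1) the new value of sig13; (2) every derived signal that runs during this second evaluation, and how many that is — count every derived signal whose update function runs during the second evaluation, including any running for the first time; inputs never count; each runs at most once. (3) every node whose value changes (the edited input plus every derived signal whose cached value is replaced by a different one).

sig13 now evaluates to -36.
Run set: sig7, sig13 (2 run).
Changed values: src1, sig7, sig13.

Initial pass — values computed on the first demand:
  sig2 = absv(9) = 9
  sig3 = sub(9, 9) = 0
  sig5 = sub(9, 0) = 9
  sig7 = suml([7, -1, 3]) = 9
  sig13 = mul(9, 9) = 81

Second demand — change propagation:
  sig7: re-runs because src1 [7, -1, 3]->[-4]; new result -4.
  sig13: re-runs because sig7 9->-4; new result -36.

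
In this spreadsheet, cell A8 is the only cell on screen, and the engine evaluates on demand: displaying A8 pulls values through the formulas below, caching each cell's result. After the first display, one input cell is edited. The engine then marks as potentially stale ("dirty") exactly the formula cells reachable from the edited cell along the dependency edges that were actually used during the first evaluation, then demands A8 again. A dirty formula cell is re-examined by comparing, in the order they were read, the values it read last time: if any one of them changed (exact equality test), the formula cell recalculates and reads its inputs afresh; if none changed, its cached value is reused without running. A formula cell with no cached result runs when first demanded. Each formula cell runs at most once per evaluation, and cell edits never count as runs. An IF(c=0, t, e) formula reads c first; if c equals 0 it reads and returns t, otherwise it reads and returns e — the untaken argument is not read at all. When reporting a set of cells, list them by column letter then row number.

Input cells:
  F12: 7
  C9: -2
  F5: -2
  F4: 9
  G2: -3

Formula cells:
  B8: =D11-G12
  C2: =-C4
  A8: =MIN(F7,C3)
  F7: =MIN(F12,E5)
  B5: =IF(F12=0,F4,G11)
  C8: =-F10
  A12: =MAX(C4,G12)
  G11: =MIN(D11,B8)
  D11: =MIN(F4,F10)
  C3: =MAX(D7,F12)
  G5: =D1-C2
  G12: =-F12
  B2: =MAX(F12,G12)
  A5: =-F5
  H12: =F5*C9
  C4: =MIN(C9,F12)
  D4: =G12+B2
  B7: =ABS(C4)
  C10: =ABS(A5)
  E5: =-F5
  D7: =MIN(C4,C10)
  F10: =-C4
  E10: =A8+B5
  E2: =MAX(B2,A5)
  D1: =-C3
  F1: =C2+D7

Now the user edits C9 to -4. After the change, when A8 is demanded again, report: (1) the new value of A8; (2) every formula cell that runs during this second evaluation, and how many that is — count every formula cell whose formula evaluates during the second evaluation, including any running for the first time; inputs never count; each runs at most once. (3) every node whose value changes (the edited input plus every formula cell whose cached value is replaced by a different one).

A8 now evaluates to 2.
Run set: C3, C4, D7 (3 run).
Changed values: C4, C9, D7.
The important point: C3 recomputes to an identical value, and the output ends up unchanged.

Initial pass — values computed on the first demand:
  A5 = -(-2) = 2
  C4 = MIN(-2, 7) = -2
  C10 = ABS(2) = 2
  D7 = MIN(-2, 2) = -2
  C3 = MAX(-2, 7) = 7
  E5 = -(-2) = 2
  F7 = MIN(7, 2) = 2
  A8 = MIN(2, 7) = 2

Second demand — change propagation:
  C4: re-runs because C9 -2->-4; new result -4.
  D7: re-runs because C4 -2->-4; new result -4.
  C3: re-runs because D7 -2->-4; new result 7 (unchanged).
  A8: re-examined; everything it read last time is the same (F7 unchanged, C3 unchanged) — cache 2 kept, no run.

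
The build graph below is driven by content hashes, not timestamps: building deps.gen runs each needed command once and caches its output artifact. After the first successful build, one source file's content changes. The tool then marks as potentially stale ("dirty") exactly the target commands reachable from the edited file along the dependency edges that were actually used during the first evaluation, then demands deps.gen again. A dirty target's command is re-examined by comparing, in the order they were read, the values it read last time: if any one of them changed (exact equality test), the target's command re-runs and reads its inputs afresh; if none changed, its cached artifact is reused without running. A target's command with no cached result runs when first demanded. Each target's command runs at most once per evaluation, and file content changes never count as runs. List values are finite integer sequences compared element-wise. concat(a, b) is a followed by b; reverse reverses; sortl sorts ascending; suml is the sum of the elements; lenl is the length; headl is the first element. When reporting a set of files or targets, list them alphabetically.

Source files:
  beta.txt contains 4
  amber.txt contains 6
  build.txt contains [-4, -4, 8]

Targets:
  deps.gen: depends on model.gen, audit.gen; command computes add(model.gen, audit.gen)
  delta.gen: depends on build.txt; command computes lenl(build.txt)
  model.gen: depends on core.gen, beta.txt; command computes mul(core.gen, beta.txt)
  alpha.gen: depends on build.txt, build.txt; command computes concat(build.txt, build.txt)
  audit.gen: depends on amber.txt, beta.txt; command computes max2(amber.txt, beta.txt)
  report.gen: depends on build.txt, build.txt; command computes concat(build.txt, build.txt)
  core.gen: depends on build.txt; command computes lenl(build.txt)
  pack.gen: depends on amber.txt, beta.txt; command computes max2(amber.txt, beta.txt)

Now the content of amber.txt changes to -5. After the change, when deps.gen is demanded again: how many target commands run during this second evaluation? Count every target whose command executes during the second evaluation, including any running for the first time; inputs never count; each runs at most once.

Run set: audit.gen, deps.gen (2 run).

Initial pass — values computed on the first demand:
  audit.gen = max2(6, 4) = 6
  core.gen = lenl([-4, -4, 8]) = 3
  model.gen = mul(3, 4) = 12
  deps.gen = add(12, 6) = 18

Second demand — change propagation:
  audit.gen: re-runs because amber.txt 6->-5; new result 4.
  deps.gen: re-runs because audit.gen 6->4; new result 16.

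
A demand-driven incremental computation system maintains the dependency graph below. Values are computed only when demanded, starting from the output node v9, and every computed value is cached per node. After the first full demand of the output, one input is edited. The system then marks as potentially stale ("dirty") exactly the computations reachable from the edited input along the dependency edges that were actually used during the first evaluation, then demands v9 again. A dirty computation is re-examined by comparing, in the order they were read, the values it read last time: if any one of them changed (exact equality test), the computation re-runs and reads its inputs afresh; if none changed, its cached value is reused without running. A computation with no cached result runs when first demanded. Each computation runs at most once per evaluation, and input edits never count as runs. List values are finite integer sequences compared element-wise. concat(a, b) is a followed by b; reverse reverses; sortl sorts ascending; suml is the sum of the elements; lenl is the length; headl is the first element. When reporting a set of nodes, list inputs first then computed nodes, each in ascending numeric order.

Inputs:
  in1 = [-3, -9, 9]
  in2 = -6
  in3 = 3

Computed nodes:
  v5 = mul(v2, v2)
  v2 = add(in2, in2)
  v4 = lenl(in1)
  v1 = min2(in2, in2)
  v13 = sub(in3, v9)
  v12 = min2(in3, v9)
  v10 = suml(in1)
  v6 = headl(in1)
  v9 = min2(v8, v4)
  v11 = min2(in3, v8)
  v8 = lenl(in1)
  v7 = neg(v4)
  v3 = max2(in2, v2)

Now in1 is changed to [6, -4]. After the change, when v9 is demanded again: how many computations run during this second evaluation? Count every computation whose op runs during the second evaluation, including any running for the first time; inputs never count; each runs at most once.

Computations that run: v4, v8, v9 — 3 in total.

First evaluation (everything demanded from the output):
  v4 = lenl([-3, -9, 9]) = 3
  v8 = lenl([-3, -9, 9]) = 3
  v9 = min2(3, 3) = 3

Propagation after the edit:
  v4: runs — in1 [-3, -9, 9]->[6, -4]; result 2.
  v8: runs — in1 [-3, -9, 9]->[6, -4]; result 2.
  v9: runs — v8 3->2; v4 3->2; result 2.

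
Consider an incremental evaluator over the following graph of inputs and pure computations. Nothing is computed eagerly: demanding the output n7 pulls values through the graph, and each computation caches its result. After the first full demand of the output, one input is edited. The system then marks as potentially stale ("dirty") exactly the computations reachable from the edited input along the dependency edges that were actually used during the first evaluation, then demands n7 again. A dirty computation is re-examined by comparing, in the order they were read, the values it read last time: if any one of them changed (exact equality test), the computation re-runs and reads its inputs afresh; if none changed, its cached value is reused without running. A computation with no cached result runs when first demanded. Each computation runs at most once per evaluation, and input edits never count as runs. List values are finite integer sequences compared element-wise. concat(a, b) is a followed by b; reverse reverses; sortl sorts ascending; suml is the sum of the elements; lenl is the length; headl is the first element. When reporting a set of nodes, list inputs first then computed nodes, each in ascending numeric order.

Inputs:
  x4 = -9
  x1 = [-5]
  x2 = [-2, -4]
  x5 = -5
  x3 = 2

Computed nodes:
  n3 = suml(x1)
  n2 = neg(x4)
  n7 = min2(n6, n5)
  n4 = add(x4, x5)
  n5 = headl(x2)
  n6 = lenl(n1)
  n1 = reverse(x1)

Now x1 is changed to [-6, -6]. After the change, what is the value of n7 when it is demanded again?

Initial pass — values computed on the first demand:
  n1 = reverse([-5]) = [-5]
  n5 = headl([-2, -4]) = -2
  n6 = lenl([-5]) = 1
  n7 = min2(1, -2) = -2

Second demand — change propagation:
  n1: re-runs because x1 [-5]->[-6, -6]; new result [-6, -6].
  n6: re-runs because n1 [-5]->[-6, -6]; new result 2.
  n7: re-runs because n6 1->2; new result -2 (unchanged).

n7 now evaluates to -2.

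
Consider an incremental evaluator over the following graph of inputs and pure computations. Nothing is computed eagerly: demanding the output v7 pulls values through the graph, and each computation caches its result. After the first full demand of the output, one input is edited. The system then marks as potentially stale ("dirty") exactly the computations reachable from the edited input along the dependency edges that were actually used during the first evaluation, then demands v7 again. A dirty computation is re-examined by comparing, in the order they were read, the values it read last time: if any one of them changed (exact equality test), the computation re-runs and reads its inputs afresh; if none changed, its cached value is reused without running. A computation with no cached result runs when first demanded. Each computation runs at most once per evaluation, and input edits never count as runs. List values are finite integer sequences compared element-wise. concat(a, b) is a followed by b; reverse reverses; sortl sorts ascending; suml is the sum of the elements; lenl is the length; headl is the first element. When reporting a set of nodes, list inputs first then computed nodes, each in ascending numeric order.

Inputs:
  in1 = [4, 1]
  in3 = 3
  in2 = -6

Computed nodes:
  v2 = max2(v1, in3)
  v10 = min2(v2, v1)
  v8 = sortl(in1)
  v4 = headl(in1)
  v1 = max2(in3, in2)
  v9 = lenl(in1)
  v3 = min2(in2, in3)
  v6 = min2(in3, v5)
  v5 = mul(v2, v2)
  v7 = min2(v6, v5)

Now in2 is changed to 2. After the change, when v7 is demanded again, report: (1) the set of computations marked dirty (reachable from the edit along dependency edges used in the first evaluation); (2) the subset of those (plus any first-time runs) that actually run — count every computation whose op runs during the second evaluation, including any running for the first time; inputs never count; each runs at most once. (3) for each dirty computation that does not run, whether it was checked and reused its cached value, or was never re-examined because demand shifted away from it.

Initial pass — values computed on the first demand:
  v1 = max2(3, -6) = 3
  v2 = max2(3, 3) = 3
  v5 = mul(3, 3) = 9
  v6 = min2(3, 9) = 3
  v7 = min2(3, 9) = 3

Second demand — change propagation:
  v1: re-runs because in2 -6->2; new result 3 (unchanged).
  v2: re-examined; everything it read last time is the same (v1 unchanged, in3 unchanged) — cache 3 kept, no run.
  v5: re-examined; everything it read last time is the same (v2 unchanged, v2 unchanged) — cache 9 kept, no run.
  v6: re-examined; everything it read last time is the same (in3 unchanged, v5 unchanged) — cache 3 kept, no run.
  v7: re-examined; everything it read last time is the same (v6 unchanged, v5 unchanged) — cache 3 kept, no run.

The important point: v1 recomputes to an identical value, and the output ends up unchanged.

Dirty set: v1, v2, v5, v6, v7.
Run set: v1 (1 run).
Re-examined without running (cache reused): v2, v5, v6, v7.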